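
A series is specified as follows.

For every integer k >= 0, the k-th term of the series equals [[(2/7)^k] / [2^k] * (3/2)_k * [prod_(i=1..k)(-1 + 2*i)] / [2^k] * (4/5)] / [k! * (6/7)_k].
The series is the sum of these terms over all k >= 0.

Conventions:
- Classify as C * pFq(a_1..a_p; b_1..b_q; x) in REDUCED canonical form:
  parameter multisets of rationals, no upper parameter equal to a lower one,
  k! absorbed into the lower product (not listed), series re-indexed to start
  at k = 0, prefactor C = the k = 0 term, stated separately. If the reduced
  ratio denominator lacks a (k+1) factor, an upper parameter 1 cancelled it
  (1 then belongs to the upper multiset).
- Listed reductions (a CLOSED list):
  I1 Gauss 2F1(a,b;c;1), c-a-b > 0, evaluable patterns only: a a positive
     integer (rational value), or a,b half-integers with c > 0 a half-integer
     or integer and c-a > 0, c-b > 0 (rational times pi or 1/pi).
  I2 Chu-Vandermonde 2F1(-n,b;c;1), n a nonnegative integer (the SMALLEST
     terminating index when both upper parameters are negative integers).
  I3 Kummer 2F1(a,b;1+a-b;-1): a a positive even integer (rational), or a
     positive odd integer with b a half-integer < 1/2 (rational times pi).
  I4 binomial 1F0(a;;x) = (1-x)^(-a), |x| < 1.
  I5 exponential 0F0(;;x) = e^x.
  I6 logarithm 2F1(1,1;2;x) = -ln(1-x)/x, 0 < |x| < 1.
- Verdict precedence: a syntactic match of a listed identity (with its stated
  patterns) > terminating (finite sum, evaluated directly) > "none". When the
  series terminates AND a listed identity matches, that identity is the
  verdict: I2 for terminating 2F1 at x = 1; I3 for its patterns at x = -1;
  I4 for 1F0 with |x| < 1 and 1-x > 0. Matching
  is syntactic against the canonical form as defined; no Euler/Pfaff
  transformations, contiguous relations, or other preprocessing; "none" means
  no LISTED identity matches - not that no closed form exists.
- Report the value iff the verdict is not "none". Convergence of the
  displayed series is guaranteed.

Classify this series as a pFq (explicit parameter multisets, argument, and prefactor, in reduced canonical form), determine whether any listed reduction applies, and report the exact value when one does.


At argument 1/7: a 2F1 with upper {1/2, 3/2}, lower {6/7}, scaled by C = 4/5. Verdict: none here - no I1-I6 shape fits x = 1/7 with lower {6/7}.

Key observation: from the first term 4/5: the odd product 1*3*...*(2k-1) (prefactor 4/5) is 2^k (1/2)_k.
Consecutive-term ratio: r(k) = (1/7) * (k+1/2) (k+3/2) / [(k+6/7) (k+1)] - rational; roots negated = parameters, x = (1/7), C = 4/5.


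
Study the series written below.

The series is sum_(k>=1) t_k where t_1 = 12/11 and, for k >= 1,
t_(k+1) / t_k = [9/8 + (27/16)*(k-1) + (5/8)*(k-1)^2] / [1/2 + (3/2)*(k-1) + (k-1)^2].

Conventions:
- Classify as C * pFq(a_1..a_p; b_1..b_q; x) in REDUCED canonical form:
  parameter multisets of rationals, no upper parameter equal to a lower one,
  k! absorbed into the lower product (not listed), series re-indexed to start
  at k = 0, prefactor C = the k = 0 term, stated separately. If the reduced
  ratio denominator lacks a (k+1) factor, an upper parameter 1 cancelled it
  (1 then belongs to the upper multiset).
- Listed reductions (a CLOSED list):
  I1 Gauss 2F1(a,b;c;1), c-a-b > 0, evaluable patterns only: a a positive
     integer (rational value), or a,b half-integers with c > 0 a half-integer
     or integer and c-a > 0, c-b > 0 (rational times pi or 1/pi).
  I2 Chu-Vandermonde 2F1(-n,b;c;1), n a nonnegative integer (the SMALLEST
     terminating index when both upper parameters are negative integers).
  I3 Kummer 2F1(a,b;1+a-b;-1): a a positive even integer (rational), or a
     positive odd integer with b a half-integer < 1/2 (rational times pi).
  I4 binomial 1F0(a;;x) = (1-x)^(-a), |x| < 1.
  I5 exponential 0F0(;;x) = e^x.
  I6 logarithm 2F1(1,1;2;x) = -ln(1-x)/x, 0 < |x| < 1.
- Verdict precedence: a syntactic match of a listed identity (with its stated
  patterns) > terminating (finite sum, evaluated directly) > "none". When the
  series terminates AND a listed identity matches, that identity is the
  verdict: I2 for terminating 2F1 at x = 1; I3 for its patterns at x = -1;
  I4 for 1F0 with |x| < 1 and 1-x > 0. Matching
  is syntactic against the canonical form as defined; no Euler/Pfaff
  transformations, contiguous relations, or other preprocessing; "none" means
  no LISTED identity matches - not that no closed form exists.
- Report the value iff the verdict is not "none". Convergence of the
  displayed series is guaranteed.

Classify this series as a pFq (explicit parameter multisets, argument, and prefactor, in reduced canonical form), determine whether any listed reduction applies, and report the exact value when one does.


This is 12/11 * 2F1(6/5, 3/2; 1/2; 5/8) in reduced canonical form. Verdict: none here - no I1-I6 shape fits x = 5/8 with lower {1/2}.

Key observation: x = (5/8) and factor the ratio over Q (prefactor 12/11): negated roots = parameters.
Term ratio: r(k) = (5/8) * (k+6/5) (k+3/2) / [(k+1/2) (k+1)] - rational in k. x = (5/8); t_0 = 12/11; negate the roots.


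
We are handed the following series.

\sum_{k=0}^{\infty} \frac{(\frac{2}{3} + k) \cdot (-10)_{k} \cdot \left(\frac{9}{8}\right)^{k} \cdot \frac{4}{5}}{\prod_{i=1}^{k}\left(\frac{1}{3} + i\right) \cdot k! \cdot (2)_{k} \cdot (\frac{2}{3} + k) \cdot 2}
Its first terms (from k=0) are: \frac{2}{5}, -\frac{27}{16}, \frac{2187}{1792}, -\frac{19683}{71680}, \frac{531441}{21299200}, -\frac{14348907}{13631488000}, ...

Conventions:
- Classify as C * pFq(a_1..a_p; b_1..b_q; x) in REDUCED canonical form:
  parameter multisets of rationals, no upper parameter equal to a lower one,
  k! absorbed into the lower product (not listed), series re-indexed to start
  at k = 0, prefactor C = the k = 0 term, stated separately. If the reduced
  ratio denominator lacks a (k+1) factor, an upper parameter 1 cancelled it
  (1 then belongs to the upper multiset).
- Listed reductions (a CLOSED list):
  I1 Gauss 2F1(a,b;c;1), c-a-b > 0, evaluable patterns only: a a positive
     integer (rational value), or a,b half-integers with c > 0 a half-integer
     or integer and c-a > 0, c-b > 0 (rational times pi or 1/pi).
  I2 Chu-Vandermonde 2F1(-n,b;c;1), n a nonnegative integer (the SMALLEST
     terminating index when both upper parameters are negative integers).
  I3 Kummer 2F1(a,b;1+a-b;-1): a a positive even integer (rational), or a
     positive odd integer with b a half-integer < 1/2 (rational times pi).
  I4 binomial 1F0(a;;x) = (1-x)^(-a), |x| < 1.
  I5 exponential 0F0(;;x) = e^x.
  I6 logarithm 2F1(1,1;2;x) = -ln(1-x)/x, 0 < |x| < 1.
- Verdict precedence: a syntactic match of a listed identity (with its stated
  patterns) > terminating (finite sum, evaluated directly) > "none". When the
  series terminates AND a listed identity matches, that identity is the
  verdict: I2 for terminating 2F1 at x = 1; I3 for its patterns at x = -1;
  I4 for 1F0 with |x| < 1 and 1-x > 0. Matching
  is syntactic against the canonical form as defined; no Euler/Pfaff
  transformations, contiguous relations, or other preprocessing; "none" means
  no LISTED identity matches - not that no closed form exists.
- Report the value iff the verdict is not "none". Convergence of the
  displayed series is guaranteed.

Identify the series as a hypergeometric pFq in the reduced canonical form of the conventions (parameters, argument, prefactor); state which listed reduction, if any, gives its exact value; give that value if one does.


This is \frac{2}{5} * 1F2(-10; \frac{4}{3}, 2; \frac{9}{8}) in reduced canonical form. Verdict: terminating - upper -10 stops the sum at k = 10; the 11 terms are added exactly. Its exact value is -\frac{222051898286901297849397831}{698824238075312340992000000}.

Key step: t_0 being \frac{2}{5}, the lower running product (C = 2/5, x = 9/8) is a rising factorial.
Consecutive-term ratio: r(k) = \frac{9}{8} * (k-10) / [(k+\frac{4}{3}) (k+2) (k+1)] - poly over poly, x = \frac{9}{8} from leading terms; C = \frac{2}{5} at k = 0.


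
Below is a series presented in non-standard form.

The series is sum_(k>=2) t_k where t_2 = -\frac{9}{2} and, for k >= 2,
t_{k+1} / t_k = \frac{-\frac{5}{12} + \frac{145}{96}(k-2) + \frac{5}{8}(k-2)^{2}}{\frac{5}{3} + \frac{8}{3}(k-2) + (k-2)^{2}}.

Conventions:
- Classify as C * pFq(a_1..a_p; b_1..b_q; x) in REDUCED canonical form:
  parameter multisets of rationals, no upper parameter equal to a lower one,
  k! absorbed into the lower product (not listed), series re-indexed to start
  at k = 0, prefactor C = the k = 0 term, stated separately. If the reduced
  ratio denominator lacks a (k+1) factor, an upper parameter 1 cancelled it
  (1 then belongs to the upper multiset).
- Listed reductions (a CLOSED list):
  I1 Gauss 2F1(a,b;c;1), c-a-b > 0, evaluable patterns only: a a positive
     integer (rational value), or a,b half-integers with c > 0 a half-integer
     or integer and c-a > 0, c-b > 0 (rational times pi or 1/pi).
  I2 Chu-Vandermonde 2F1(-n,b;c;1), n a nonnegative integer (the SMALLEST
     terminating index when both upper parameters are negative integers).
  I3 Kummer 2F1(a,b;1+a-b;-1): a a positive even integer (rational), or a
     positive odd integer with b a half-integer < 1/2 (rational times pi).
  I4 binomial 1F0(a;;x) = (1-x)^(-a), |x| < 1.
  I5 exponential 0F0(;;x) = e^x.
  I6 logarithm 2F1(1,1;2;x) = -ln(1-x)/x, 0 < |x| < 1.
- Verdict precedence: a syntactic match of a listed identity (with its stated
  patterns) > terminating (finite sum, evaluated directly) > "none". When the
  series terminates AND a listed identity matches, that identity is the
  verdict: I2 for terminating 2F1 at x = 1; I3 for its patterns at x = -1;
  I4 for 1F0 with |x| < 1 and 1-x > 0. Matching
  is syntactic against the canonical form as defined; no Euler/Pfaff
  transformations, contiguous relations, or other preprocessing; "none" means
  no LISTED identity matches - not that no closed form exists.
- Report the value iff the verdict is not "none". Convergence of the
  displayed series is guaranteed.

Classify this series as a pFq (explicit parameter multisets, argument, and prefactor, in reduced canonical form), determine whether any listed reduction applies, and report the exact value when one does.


Key observation: x = \frac{5}{8} and factor the ratio over Q (C = -9/2): negated roots = parameters.
Step ratio: r(k) = \frac{5}{8} * (k-\frac{1}{4}) (k+\frac{8}{3}) / [(k+\frac{5}{3}) (k+1)] ; factor over Q: parameters, x = \frac{5}{8}, and C = -\frac{9}{2}.

With C = -\frac{9}{2}: the canonical form is 2F1(-\frac{1}{4}, \frac{8}{3}; \frac{5}{3}; \frac{5}{8}). Verdict: none - at argument \frac{5}{8} the multisets {-\frac{1}{4}, \frac{8}{3}} ; {\frac{5}{3}} match no listed identity.


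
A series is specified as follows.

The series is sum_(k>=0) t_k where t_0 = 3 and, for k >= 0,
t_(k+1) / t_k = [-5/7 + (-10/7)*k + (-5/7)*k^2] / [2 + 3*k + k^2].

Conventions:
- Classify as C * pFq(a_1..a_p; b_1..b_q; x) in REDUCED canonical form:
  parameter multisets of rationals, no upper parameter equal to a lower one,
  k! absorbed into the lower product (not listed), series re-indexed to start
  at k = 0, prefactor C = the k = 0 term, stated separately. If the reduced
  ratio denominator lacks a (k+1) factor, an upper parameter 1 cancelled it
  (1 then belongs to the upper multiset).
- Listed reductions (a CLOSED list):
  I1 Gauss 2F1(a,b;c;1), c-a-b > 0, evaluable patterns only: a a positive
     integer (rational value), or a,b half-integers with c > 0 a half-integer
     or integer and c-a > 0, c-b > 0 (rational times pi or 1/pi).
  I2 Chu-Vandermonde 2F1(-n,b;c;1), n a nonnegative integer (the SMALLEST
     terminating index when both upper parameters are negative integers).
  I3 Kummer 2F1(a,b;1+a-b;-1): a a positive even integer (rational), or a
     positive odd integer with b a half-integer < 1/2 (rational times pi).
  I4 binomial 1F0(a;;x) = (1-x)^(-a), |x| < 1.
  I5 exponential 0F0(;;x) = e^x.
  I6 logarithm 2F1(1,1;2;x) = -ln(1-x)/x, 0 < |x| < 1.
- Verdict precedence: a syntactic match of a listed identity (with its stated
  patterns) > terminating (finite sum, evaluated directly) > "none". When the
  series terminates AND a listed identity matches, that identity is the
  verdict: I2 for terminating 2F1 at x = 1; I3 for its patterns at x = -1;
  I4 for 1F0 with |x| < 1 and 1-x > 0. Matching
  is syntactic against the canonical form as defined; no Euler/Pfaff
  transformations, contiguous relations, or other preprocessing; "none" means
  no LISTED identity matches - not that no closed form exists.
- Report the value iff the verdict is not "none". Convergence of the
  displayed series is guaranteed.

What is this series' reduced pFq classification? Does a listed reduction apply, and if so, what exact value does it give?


Canonical form: C = 3 times 2F1 with upper {1, 1}, lower {2}, x = -5/7. Verdict: logarithm (I6) applies (the logarithm: parameters (1,1;2), x = -5/7). Exact value: (21/5) * ln(12/7).

Key observation: with t_0 = 3, the expanded ratio factors over Q; C = 3, x = -5/7, roots give parameters.
Step ratio: r(k) = (-5/7) * (k+1) (k+1) / [(k+2) (k+1)] ; factor over Q: parameters, x = (-5/7), and C = 3.


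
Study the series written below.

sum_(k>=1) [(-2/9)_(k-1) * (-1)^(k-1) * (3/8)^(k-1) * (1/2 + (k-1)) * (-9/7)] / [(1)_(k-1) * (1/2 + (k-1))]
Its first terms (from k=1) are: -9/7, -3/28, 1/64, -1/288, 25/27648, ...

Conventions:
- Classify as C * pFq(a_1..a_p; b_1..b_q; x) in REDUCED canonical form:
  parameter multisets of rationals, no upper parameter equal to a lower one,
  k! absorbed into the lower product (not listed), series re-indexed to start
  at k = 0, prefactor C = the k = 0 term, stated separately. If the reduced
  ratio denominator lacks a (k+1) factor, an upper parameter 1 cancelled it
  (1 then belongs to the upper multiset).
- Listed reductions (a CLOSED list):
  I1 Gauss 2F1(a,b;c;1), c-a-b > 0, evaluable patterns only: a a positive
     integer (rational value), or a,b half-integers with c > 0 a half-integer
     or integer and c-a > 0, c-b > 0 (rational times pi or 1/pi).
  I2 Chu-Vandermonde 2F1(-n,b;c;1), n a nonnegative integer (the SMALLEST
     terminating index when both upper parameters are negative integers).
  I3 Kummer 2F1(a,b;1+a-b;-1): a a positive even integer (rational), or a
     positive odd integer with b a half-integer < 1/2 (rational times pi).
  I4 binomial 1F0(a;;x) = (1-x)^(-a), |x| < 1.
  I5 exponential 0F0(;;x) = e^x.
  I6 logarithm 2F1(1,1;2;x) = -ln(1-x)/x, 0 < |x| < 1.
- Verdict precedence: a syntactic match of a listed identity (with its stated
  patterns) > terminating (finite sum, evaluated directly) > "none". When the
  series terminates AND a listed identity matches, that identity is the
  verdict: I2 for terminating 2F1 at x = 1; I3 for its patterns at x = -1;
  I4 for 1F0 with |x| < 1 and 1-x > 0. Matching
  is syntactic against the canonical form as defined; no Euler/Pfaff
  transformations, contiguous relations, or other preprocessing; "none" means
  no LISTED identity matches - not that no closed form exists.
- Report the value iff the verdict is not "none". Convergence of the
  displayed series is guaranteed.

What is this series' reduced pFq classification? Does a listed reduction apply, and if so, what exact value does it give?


Key observation: t_0 = -9/7 here, and the (-1)^k factor (prefactor -9/7) folds into the argument's sign.
Adjacent-term ratio: r(k) = (-3/8) * (k-2/9) / [(k+1)] - rational in k, leading ratio (-3/8); with t_0 = -9/7, classification follows.

Classification (C = -9/7): 1F0 with upper {-2/9}, lower {-}, argument x = -3/8. Verdict: the I4 binomial reduction applies (the 1F0 binomial series: exponent 2/9, x = -3/8). Exact value: (-9/7) * (11/8)^(2/9).


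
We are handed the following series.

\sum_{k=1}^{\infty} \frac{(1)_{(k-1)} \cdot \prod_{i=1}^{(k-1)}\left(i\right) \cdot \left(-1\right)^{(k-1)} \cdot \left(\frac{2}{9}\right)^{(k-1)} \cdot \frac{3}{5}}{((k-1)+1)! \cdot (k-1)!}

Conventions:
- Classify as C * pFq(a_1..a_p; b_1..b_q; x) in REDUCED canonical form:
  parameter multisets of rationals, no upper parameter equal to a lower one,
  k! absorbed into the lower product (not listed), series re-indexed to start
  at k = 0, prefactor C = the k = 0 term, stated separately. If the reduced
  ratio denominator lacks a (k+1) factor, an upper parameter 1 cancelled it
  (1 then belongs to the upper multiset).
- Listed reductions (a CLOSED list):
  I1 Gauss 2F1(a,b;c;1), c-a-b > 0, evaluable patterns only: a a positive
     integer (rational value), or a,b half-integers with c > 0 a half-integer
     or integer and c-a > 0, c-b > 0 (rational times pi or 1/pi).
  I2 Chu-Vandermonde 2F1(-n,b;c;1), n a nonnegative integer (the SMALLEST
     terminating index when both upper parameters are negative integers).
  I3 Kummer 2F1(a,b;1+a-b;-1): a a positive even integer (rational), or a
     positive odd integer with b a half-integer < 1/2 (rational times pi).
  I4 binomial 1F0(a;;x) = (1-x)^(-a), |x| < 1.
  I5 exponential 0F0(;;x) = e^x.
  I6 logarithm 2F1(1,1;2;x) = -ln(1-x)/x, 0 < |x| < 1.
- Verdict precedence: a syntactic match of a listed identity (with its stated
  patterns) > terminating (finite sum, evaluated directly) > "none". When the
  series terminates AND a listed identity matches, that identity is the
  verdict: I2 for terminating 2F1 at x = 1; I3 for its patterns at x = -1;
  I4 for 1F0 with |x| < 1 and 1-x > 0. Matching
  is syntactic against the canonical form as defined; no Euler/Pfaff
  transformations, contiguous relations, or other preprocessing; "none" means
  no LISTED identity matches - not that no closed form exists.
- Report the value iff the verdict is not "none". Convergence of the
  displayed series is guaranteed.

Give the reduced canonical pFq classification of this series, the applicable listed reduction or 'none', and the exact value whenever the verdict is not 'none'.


Classification (C = \frac{3}{5}): 2F1 with upper {1, 1}, lower {2}, argument x = -\frac{2}{9}. Verdict at x = -\frac{2}{9}: logarithm (I6) matches (the logarithm: parameters (1,1;2), x = -\frac{2}{9}). Exact value: \frac{27}{10} \cdot \ln\left(\frac{11}{9}\right).

First insight: t_0 = \frac{3}{5} here, and the (-1)^k factor (prefactor 3/5) folds into the argument's sign.
Step ratio: r(k) = -\frac{2}{9} * (k+1) (k+1) / [(k+2) (k+1)] ; factor over Q: parameters, x = -\frac{2}{9}, and C = \frac{3}{5}.


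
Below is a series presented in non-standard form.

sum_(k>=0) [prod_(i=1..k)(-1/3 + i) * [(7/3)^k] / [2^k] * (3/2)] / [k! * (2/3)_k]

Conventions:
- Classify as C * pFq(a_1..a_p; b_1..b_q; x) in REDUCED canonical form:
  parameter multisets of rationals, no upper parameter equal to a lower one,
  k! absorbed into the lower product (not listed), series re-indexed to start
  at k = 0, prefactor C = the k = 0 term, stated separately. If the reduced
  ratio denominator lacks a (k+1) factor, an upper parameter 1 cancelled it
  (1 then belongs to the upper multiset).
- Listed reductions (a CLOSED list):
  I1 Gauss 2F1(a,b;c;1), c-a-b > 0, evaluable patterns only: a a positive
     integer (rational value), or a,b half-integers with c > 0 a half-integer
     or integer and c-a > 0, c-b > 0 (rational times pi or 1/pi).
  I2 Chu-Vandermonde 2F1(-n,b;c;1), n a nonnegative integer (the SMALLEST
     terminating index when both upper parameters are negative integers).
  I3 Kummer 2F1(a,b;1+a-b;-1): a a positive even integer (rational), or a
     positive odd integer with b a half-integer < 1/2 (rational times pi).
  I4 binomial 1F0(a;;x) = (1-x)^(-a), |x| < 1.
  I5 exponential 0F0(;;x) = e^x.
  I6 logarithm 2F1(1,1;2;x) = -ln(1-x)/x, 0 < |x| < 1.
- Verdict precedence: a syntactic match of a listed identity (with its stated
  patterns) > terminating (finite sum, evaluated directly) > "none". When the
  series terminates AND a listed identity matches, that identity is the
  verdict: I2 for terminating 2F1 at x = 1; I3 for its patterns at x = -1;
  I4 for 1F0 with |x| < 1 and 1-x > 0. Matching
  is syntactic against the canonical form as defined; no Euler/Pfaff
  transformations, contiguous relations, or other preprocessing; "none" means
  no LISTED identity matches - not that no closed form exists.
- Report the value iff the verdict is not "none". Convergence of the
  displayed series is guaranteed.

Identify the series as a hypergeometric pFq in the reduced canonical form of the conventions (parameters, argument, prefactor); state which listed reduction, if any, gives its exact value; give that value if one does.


The series (x = 7/6) is 0F0: upper {-}, lower {-}, prefactor 3/2. Verdict: exponential (I5) matches (the 0F0 exponential series at x = 7/6). Value: (3/2) * e^(7/6).

Key step: x = (7/6) and the parameter 2/3 appears in both the upper and lower lists and cancels.
Consecutive-term ratio: r(k) = (7/6) * 1 / [(k+1)] - poly over poly, x = (7/6) from leading terms; C = 3/2 at k = 0.


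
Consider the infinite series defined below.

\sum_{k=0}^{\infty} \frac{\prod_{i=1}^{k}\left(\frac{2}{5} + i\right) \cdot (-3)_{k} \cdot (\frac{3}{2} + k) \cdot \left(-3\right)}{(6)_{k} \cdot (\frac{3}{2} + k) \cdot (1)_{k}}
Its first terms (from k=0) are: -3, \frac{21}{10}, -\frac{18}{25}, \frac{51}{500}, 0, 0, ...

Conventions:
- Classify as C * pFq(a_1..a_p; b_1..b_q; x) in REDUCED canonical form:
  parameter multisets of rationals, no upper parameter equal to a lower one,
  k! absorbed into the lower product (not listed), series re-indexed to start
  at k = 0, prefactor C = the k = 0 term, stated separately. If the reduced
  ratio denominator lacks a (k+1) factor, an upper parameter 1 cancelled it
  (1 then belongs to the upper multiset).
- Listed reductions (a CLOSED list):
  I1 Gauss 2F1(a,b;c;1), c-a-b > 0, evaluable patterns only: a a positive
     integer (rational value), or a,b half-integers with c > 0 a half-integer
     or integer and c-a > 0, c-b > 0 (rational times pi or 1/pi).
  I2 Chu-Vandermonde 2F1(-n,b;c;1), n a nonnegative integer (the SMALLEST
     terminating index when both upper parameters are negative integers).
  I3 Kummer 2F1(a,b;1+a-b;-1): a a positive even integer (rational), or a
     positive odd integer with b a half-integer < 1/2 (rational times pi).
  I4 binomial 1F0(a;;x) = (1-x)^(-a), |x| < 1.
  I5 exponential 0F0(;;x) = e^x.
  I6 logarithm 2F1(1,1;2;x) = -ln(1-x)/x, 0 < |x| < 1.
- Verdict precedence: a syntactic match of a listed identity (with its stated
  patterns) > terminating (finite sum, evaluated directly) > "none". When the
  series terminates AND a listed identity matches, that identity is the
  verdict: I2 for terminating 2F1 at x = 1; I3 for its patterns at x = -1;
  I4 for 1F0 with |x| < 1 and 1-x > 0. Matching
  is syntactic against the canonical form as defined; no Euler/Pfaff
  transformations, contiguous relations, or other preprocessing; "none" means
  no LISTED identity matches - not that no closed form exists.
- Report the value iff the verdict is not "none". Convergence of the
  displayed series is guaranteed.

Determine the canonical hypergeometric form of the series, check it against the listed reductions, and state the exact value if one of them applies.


The series (x = 1) is 2F1: upper {-3, \frac{7}{5}}, lower {6}, prefactor -3. Verdict at x = 1: the Chu-Vandermonde identity I2 matches (terminating 2F1 at x = 1 with n = 3, b = 7/5, c = 6). Hence: -\frac{759}{500}.

The tell: t_0 = -3 here, and the running product (C = -3, x = 1) telescopes to a rising factorial.
Adjacent-term ratio: r(k) = 1 * (k-3) (k+\frac{7}{5}) / [(k+6) (k+1)] - rational; roots negated = parameters, x = 1, C = -3.


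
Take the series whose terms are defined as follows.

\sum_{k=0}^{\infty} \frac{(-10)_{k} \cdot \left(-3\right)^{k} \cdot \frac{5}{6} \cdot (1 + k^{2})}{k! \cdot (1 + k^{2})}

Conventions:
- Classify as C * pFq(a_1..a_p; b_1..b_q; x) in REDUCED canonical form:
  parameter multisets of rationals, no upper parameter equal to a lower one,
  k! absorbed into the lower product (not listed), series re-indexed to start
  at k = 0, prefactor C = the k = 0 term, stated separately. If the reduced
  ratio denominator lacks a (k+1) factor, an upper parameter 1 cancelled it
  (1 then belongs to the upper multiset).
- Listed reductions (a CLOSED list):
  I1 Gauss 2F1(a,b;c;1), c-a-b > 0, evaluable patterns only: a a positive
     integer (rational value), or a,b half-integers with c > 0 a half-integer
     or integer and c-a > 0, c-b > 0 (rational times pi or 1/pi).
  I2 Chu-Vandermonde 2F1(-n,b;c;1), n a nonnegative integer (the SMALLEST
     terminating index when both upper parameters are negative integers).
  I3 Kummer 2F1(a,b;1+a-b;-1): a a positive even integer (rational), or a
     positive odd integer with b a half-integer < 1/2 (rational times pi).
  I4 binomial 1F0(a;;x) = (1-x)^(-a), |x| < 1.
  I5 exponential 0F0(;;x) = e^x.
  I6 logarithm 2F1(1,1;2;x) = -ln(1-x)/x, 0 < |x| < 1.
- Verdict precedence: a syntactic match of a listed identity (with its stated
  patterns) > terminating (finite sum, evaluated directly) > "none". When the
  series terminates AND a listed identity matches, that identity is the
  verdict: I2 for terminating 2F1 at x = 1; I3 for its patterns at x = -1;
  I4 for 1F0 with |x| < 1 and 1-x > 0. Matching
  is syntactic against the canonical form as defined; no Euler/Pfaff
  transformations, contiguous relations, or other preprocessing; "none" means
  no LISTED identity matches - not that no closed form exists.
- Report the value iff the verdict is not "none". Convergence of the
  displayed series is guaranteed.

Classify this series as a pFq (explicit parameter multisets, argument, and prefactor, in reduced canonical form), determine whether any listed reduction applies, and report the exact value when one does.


With C = \frac{5}{6}: the canonical form is 1F0(-10; -; -3). Verdict: terminating - upper -10 stops the sum at k = 10; the 11 terms are added exactly. Exact value: \frac{2621440}{3}.

Key observation: with t_0 = \frac{5}{6}, k^2 + 1 divides numerator and denominator alike; C = 5/6 after cancelling.
Adjacent-term ratio: r(k) = -3 * (k-10) / [(k+1)] ; factor over Q: parameters, x = -3, and C = \frac{5}{6}.


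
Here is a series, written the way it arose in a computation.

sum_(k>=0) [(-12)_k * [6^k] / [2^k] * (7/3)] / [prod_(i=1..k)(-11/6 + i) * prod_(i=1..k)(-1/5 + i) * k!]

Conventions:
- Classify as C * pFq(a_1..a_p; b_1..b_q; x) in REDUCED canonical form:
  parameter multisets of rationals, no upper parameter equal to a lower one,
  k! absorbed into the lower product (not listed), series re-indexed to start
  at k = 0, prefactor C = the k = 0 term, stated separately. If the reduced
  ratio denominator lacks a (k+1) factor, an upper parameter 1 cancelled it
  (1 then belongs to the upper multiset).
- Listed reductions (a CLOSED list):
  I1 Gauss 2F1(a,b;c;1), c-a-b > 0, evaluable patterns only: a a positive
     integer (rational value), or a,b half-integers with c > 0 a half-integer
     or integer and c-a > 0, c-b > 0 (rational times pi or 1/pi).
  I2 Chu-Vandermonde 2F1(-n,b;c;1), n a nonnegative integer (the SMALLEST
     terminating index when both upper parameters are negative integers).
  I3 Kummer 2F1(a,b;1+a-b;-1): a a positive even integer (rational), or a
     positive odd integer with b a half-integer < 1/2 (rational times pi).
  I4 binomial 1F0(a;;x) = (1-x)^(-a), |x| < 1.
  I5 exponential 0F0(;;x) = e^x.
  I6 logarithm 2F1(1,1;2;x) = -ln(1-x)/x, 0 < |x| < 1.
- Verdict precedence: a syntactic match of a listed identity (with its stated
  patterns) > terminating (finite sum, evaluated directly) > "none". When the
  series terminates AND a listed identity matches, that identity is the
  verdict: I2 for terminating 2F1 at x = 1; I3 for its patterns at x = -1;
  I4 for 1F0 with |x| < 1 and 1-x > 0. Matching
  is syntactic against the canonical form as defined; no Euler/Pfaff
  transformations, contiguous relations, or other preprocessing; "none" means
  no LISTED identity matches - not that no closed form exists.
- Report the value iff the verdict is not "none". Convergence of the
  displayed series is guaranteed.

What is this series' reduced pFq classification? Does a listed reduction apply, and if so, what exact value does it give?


With C = 7/3: the canonical form is 1F2(-12; -5/6, 4/5; 3). Verdict: terminating - the sum ends at index 12 because -12 is a negative integer; exact evaluation follows. Hence: 5250687227315939871579745/2961138261050587030413.

The tell: t_0 = 7/3 here, and the two k-th powers (prefactor 7/3) combine into one argument.
Consecutive-term ratio: r(k) = 3 * (k-12) / [(k-5/6) (k+4/5) (k+1)] - rational in k. x = 3; t_0 = 7/3; negate the roots.


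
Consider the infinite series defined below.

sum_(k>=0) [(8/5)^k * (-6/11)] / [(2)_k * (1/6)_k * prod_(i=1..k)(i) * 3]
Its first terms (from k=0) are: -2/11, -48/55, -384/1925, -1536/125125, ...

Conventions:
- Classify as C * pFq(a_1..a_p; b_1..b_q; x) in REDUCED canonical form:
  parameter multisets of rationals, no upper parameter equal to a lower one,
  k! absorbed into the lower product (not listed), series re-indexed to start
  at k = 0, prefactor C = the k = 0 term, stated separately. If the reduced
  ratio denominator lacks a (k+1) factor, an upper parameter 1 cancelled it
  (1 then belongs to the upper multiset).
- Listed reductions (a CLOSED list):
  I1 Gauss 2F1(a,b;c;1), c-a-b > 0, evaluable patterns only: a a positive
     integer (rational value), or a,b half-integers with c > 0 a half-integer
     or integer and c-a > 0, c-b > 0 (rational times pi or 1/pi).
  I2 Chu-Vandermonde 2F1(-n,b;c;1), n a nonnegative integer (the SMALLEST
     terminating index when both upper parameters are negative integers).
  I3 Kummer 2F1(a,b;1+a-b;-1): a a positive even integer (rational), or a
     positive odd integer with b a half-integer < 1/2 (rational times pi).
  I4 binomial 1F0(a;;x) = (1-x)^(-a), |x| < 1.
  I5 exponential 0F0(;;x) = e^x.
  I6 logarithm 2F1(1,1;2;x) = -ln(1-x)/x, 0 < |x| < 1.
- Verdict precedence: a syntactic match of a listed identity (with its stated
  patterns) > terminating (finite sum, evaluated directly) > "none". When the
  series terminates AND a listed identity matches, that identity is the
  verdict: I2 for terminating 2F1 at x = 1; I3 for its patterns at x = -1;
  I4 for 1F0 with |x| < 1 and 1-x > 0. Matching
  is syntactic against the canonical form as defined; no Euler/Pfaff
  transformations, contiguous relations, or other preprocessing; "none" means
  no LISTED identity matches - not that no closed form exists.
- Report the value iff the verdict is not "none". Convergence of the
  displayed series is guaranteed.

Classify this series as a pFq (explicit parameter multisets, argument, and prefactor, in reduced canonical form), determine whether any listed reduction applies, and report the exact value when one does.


First insight: t_0 being -2/11, the constant factors (C = -2/11) combine into one prefactor.
Adjacent-term ratio: r(k) = (8/5) * 1 / [(k+1/6) (k+2) (k+1)] - poly over poly, x = (8/5) from leading terms; C = -2/11 at k = 0.

At argument 8/5: a 0F2 with upper {-}, lower {1/6, 2}, scaled by C = -2/11. Verdict: no listed reduction: x = 8/5 and upper {-} fail every I1-I6 pattern.


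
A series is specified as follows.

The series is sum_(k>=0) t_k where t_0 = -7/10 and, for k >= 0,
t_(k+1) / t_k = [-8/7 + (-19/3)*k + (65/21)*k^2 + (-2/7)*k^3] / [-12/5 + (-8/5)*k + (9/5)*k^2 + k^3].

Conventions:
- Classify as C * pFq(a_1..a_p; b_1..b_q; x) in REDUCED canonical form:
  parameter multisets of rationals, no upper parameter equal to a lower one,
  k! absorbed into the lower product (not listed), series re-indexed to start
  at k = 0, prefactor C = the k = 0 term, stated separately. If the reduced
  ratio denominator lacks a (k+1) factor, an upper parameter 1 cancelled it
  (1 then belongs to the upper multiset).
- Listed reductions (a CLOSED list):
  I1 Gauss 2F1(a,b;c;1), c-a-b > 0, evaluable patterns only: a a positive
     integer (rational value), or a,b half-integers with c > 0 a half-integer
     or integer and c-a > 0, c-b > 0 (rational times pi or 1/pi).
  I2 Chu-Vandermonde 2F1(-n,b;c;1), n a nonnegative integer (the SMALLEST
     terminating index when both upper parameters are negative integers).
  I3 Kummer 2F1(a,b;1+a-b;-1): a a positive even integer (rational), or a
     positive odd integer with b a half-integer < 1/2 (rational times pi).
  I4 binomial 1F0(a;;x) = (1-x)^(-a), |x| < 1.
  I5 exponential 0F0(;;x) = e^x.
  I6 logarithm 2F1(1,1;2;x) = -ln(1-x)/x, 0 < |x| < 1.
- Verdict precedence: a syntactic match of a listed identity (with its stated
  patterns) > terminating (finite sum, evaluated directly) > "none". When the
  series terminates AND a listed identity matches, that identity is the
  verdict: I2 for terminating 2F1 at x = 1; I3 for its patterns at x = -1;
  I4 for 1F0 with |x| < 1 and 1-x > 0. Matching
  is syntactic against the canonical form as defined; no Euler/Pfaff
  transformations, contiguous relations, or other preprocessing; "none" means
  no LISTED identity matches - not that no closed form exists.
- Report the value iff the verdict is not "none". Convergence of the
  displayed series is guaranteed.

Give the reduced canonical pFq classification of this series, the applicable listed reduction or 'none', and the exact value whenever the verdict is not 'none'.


First insight: t_0 being -7/10, roots of the ratio polynomials (C = -7/10, x = -2/7) are the negated parameters.
Consecutive-term ratio: r(k) = (-2/7) * (k-8) (k-3) (k+1/6) / [(k-6/5) (k+2) (k+1)] - rational in k, leading ratio (-2/7); with t_0 = -7/10, classification follows.

With C = -7/10: the canonical form is 3F2(-8, -3, 1/6; -6/5, 2; -2/7). Verdict: terminating (-3 upstairs). 4 nonzero terms in all; added directly. Sum: -5923/3240.


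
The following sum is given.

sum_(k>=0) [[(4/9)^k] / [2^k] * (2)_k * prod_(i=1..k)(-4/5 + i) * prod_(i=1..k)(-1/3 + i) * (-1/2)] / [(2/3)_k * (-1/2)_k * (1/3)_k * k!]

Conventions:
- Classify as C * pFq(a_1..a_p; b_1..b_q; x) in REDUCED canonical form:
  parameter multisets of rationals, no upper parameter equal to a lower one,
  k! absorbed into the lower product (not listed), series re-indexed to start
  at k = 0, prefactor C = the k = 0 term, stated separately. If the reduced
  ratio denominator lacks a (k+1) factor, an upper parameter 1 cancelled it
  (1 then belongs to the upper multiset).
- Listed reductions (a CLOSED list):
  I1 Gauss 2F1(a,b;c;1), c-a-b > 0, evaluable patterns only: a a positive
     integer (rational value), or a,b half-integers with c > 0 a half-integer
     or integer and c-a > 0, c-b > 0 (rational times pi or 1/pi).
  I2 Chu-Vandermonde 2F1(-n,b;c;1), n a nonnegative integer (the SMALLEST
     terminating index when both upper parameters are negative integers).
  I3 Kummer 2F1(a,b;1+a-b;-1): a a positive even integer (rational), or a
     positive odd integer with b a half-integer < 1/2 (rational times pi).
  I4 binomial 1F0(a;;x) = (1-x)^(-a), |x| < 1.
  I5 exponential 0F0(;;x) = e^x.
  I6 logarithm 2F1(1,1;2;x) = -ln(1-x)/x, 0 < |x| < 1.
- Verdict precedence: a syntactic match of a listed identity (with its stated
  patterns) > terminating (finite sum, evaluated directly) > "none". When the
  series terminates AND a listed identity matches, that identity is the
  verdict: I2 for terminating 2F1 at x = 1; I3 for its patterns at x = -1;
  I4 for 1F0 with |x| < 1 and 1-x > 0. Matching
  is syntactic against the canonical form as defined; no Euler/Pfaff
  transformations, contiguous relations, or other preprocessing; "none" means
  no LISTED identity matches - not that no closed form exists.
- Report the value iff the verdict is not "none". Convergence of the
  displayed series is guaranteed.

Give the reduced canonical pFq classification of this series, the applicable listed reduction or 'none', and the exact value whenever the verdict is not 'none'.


With C = -1/2: the canonical form is 2F2(1/5, 2; -1/2, 1/3; 2/9). Verdict: no listed reduction: x = 2/9 and upper {1/5, 2} fail every I1-I6 pattern.

The tell: with t_0 = -1/2, the running product (C = -1/2, x = 2/9) telescopes to a rising factorial.
Ratio: r(k) = (2/9) * (k+1/5) (k+2) / [(k-1/2) (k+1/3) (k+1)] - rational in k. x = (2/9); t_0 = -1/2; negate the roots.


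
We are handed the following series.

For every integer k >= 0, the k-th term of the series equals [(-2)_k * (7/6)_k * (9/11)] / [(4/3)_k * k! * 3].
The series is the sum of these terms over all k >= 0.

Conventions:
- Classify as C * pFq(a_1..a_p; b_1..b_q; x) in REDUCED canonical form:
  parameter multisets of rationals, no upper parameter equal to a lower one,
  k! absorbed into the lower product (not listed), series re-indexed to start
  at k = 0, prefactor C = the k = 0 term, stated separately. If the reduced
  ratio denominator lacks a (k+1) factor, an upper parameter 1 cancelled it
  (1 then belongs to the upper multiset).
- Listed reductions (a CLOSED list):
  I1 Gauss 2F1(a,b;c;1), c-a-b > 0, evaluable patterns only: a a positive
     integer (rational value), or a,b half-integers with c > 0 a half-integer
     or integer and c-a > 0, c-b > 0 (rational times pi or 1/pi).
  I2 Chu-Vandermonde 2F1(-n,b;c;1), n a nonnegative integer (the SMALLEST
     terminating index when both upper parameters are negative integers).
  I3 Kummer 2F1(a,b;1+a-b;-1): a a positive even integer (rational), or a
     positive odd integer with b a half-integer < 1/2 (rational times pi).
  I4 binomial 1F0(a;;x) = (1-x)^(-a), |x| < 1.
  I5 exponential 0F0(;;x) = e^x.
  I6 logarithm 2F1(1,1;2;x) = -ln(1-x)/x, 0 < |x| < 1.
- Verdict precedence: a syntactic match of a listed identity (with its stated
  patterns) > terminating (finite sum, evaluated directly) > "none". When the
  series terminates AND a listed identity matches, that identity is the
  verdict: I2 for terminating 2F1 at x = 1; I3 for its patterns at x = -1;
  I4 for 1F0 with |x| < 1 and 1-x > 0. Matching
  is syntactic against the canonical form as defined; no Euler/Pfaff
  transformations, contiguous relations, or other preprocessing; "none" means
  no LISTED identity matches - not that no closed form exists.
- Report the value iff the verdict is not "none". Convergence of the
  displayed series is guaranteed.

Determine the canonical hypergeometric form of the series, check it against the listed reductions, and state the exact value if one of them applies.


x = 1 here; the reduced form reads 2F1, upper {-2, 7/6}, lower {4/3}, C = 3/11. Verdict at x = 1: Chu-Vandermonde (I2) matches (terminating 2F1 at x = 1 with n = 2, b = 7/6, c = 4/3). Sum: 3/176.

The tell: from the first term 3/11: the constant factors (C = 3/11) combine into one prefactor.
Consecutive-term ratio: r(k) = 1 * (k-2) (k+7/6) / [(k+4/3) (k+1)] - poly over poly, x = 1 from leading terms; C = 3/11 at k = 0.


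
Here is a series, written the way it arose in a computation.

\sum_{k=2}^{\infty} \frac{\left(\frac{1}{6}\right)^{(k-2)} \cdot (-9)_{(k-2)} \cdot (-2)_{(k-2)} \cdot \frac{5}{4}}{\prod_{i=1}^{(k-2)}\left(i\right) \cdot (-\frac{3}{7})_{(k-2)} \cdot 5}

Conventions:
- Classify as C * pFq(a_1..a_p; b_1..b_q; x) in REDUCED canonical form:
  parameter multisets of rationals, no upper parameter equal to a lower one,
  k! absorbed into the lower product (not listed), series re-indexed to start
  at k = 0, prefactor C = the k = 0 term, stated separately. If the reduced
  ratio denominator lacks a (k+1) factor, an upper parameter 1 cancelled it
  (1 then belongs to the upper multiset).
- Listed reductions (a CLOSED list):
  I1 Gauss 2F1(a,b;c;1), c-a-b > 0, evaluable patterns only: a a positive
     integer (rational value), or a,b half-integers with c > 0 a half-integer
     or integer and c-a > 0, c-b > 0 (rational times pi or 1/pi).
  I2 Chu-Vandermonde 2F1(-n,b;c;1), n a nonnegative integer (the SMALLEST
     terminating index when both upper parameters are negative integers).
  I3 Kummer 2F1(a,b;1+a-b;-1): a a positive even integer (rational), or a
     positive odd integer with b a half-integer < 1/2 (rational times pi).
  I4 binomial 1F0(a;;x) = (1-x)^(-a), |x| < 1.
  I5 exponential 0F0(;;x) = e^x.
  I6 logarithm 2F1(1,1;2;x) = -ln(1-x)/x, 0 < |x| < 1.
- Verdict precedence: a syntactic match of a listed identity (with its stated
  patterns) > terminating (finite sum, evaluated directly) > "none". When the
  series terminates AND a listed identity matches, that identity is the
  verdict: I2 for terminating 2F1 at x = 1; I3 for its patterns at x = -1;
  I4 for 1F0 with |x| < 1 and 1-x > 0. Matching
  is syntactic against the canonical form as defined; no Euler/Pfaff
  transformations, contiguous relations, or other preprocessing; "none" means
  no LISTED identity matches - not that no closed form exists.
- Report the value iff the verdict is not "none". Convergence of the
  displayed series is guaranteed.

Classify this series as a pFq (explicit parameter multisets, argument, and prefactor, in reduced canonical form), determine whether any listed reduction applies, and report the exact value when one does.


Key step: from the first term \frac{1}{4}: the constant factors (C = 1/4) combine into one prefactor.
Consecutive-term ratio: r(k) = \frac{1}{6} * (k-9) (k-2) / [(k-\frac{3}{7}) (k+1)] - rational; roots negated = parameters, x = \frac{1}{6}, C = \frac{1}{4}.

This is \frac{1}{4} * 2F1(-9, -2; -\frac{3}{7}; \frac{1}{6}) in reduced canonical form. Verdict: terminating (-2 upstairs). 3 nonzero terms in all; added directly. Value: -\frac{85}{24}.
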